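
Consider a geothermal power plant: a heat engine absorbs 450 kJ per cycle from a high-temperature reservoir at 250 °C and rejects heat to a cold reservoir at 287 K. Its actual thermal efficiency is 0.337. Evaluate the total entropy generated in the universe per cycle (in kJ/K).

ΔS_univ ≈ 0.179 kJ/K

T_H = 250 °C → 250 + 273.15 = 523.15 K.
W = η·Q_H = 0.337 × 450 = 151.7 kJ, so Q_C = Q_H − W = 298.4 kJ.
Entropy balance on the reservoirs: −Q_H/T_H = -0.8602 kJ/K, +Q_C/T_C = 1.040 kJ/K.
ΔS_univ = −Q_H/T_H + Q_C/T_C = 0.179 kJ/K (> 0, since η = 0.337 < η_Carnot = 0.451).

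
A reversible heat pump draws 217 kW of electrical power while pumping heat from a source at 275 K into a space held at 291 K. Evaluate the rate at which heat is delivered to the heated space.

Q̇_H ≈ 3950 kW

For a reversible heat pump, COP_HP = T_H/(T_H − T_C) = 291.00/16.00 = 18.1875.
Q_H = COP_HP · W = 18.1875 × 217 = 3950 kW.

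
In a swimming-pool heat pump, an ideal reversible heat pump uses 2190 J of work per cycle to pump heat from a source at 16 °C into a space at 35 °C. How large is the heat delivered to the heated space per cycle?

Q_H ≈ 35520 J

T_H = 35 °C → 35 + 273.15 = 308.15 K.
T_C = 16 °C → 16 + 273.15 = 289.15 K.
Reversible heating COP: COP_HP = T_H/(T_H − T_C) = 308.15/19.00 = 16.2184.
Q_H = COP_HP · W = 16.2184 × 2190 = 35520 J.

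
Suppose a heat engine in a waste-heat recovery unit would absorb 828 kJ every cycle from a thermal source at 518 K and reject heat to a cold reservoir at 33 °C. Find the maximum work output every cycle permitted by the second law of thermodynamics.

W_max ≈ 339 kJ

T_C = 33 °C → 33 + 273.15 = 306.15 K.
By the Carnot theorem, η_max = 1 − T_C/T_H = 1 − 306.15/518.00 = 0.4090.
W_max = η_max · Q_H = 0.4090 × 828 = 339 kJ.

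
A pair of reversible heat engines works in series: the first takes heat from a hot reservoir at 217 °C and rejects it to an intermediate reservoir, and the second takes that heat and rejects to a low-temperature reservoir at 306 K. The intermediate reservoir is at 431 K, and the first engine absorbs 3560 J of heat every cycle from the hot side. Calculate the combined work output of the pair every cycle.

W_total ≈ 1340 J

T_H = 217 °C → 217 + 273.15 = 490.15 K.
Two reversible stages in series are equivalent to a single Carnot engine between T_H and T_C, so η_total = 1 − T_C/T_H = 1 − 306.00/490.15 = 0.3757.
W_total = η_total · Q_H = 0.3757 × 3560 = 1340 J.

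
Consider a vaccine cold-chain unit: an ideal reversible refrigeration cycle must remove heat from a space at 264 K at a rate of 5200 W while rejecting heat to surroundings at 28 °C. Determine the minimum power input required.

Ẇ_in ≈ 732 W

T_H = 28 °C → 28 + 273.15 = 301.15 K.
The reversible coefficient of performance is COP_R = T_C/(T_H − T_C) = 264.00/37.15 = 7.1063.
W = Q_C/COP_R = 5200/7.1063 = 732 W.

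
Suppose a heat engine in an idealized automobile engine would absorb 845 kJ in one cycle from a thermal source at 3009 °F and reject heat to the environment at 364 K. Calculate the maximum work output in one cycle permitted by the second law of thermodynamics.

W_max ≈ 685 kJ

T_H = 3009 °F → (3009 − 32) × 5/9 = 1653.89 °C = 1927.04 K.
No engine can exceed the Carnot limit: η_max = 1 − T_C/T_H = 1 − 364.00/1927.04 = 0.8111.
W_max = η_max · Q_H = 0.8111 × 845 = 685 kJ.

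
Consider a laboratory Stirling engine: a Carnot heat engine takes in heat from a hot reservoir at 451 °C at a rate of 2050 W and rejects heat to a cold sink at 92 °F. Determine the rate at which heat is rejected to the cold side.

T_H = 451 °C → 451 + 273.15 = 724.15 K.
T_C = 92 °F → (92 − 32) × 5/9 = 33.33 °C = 306.48 K.
The Carnot efficiency is η = 1 − T_C/T_H = 1 − 306.48/724.15 = 0.5768.
For a reversible cycle Q_C/Q_H = T_C/T_H, so Q_C = 2050 × 306.48/724.15 = 868 W.

Q̇_C ≈ 868 W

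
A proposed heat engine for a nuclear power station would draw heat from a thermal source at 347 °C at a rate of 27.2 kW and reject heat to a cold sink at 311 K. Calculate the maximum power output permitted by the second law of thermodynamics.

T_H = 347 °C → 347 + 273.15 = 620.15 K.
The second-law ceiling is the Carnot efficiency, η_max = 1 − T_C/T_H = 1 − 311.00/620.15 = 0.4985.
W_max = η_max · Q_H = 0.4985 × 27.2 = 13.56 kW.

Ẇ_max ≈ 13.56 kW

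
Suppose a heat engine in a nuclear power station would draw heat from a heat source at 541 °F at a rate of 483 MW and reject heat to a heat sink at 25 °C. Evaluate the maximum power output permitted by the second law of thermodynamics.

Ẇ_max ≈ 224 MW

T_H = 541 °F → (541 − 32) × 5/9 = 282.78 °C = 555.93 K.
T_C = 25 °C → 25 + 273.15 = 298.15 K.
The upper bound on efficiency is η_max = 1 − T_C/T_H = 1 − 298.15/555.93 = 0.4637.
W_max = η_max · Q_H = 0.4637 × 483 = 224 MW.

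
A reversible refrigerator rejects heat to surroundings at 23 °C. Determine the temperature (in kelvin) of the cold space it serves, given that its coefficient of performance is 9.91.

T_C ≈ 269 K

T_H = 23 °C → 23 + 273.15 = 296.15 K.
COP_R = T_C/(T_H − T_C) ⇒ T_C = T_H·COP_R/(1 + COP_R) = 296.15 × 9.91/(1 + 9.91) = 269 K.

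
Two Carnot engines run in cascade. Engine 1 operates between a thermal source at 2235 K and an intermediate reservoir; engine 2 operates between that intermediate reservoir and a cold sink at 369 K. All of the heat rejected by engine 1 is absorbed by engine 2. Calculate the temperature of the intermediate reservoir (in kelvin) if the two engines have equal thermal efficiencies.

T_m ≈ 908.1 K

Equal efficiencies require 1 − T_m/T_H = 1 − T_C/T_m, i.e. T_m/T_H = T_C/T_m, so T_m = √(T_H·T_C) = √(2235.00 × 369.00) = 908.1 K.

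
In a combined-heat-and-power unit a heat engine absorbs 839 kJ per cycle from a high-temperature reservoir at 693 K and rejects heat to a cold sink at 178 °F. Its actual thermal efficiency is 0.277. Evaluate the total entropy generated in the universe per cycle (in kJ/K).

T_C = 178 °F → (178 − 32) × 5/9 = 81.11 °C = 354.26 K.
W = η·Q_H = 0.277 × 839 = 232.4 kJ, so Q_C = Q_H − W = 606.6 kJ.
Reservoir entropy changes: ΔS_H = −Q_H/T_H = −839/693.00 = -1.211 kJ/K and ΔS_C = +Q_C/T_C = 606.6/354.26 = 1.712 kJ/K.
ΔS_univ = −Q_H/T_H + Q_C/T_C = 0.502 kJ/K (> 0, since η = 0.277 < η_Carnot = 0.489).

ΔS_univ ≈ 0.502 kJ/K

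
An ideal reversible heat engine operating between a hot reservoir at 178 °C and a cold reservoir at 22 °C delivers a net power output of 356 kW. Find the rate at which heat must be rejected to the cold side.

T_H = 178 °C → 178 + 273.15 = 451.15 K.
T_C = 22 °C → 22 + 273.15 = 295.15 K.
η_rev = 1 − T_C/T_H = 1 − 295.15/451.15 = 0.3458.
Since Q_C/Q_H = T_C/T_H and Q_H = W/η, Q_C = W·T_C/(T_H − T_C) = 356 × 295.15/156.00 = 674 kW.

Q̇_C ≈ 674 kW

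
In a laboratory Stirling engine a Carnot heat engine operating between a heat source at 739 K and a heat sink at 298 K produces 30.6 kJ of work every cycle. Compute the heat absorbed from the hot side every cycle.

η_rev = 1 − T_C/T_H = 1 − 298.00/739.00 = 0.5968.
Q_H = W/η = 30.6/0.5968 = 51.3 kJ.

Q_H ≈ 51.3 kJ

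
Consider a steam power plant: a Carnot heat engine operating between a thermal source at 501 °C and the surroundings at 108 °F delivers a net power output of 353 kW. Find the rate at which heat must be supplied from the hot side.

T_H = 501 °C → 501 + 273.15 = 774.15 K.
T_C = 108 °F → (108 − 32) × 5/9 = 42.22 °C = 315.37 K.
For a reversible engine, η = 1 − T_C/T_H = 1 − 315.37/774.15 = 0.5926.
Q_H = W/η = 353/0.5926 = 596 kW.

Q̇_H ≈ 596 kW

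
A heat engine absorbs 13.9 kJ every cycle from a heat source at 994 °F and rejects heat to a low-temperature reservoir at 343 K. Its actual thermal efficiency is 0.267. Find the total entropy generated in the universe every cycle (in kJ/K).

T_H = 994 °F → (994 − 32) × 5/9 = 534.44 °C = 807.59 K.
W = η·Q_H = 0.267 × 13.9 = 3.711 kJ, so Q_C = Q_H − W = 10.19 kJ.
Entropy balance on the reservoirs: −Q_H/T_H = -0.01721 kJ/K, +Q_C/T_C = 0.02970 kJ/K.
ΔS_univ = −Q_H/T_H + Q_C/T_C = 0.01249 kJ/K (> 0, since η = 0.267 < η_Carnot = 0.575).

ΔS_univ ≈ 0.01249 kJ/K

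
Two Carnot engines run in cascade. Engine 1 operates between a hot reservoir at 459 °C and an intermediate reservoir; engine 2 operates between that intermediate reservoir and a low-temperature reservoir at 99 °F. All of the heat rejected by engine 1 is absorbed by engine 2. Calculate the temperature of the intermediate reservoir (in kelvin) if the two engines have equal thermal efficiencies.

T_m ≈ 477 K

T_H = 459 °C → 459 + 273.15 = 732.15 K.
T_C = 99 °F → (99 − 32) × 5/9 = 37.22 °C = 310.37 K.
Equal efficiencies require 1 − T_m/T_H = 1 − T_C/T_m, i.e. T_m/T_H = T_C/T_m, so T_m = √(T_H·T_C) = √(732.15 × 310.37) = 477 K.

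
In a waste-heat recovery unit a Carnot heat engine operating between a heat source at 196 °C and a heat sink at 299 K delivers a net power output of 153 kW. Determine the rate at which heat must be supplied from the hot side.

T_H = 196 °C → 196 + 273.15 = 469.15 K.
Since the cycle is reversible, η = 1 − T_C/T_H = 1 − 299.00/469.15 = 0.3627.
Q_H = W/η = 153/0.3627 = 422 kW.

Q̇_H ≈ 422 kW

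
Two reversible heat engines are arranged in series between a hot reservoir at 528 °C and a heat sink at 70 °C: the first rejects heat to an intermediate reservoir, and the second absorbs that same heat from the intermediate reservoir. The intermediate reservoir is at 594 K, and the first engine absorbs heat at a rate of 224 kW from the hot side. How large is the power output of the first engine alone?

T_H = 528 °C → 528 + 273.15 = 801.15 K.
T_C = 70 °C → 70 + 273.15 = 343.15 K.
First-stage efficiency η₁ = 1 − T_m/T_H = 1 − 594.00/801.15 = 0.2586.
W₁ = η₁·Q_H = 0.2586 × 224 = 57.9 kW.

Ẇ₁ ≈ 57.9 kW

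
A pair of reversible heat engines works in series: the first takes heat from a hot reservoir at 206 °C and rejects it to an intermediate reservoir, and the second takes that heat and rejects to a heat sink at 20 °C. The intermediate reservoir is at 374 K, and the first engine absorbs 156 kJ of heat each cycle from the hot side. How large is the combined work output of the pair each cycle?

T_H = 206 °C → 206 + 273.15 = 479.15 K.
T_C = 20 °C → 20 + 273.15 = 293.15 K.
Two reversible stages in series are equivalent to a single Carnot engine between T_H and T_C, so η_total = 1 − T_C/T_H = 1 − 293.15/479.15 = 0.3882.
W_total = η_total · Q_H = 0.3882 × 156 = 60.6 kJ.

W_total ≈ 60.6 kJ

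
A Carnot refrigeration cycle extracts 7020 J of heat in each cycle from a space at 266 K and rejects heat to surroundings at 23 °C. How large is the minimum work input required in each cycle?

T_H = 23 °C → 23 + 273.15 = 296.15 K.
The reversible coefficient of performance is COP_R = T_C/(T_H − T_C) = 266.00/30.15 = 8.8226.
W = Q_C/COP_R = 7020/8.8226 = 795.7 J.

W_in ≈ 795.7 J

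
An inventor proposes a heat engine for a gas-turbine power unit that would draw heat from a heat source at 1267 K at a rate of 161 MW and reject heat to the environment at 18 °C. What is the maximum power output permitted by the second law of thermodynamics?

T_C = 18 °C → 18 + 273.15 = 291.15 K.
No engine can exceed the Carnot limit: η_max = 1 − T_C/T_H = 1 − 291.15/1267.00 = 0.7702.
W_max = η_max · Q_H = 0.7702 × 161 = 124 MW.

Ẇ_max ≈ 124 MW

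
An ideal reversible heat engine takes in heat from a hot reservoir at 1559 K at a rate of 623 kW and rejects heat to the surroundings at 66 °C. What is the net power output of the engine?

T_C = 66 °C → 66 + 273.15 = 339.15 K.
Carnot efficiency: η = 1 − T_C/T_H = 1 − 339.15/1559.00 = 0.7825.
W = η·Q_H = 0.7825 × 623 = 487 kW.

Ẇ ≈ 487 kW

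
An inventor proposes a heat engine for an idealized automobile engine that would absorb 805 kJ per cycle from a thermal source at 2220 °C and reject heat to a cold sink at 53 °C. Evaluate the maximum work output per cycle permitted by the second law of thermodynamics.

W_max ≈ 700 kJ

T_H = 2220 °C → 2220 + 273.15 = 2493.15 K.
T_C = 53 °C → 53 + 273.15 = 326.15 K.
The upper bound on efficiency is η_max = 1 − T_C/T_H = 1 − 326.15/2493.15 = 0.8692.
W_max = η_max · Q_H = 0.8692 × 805 = 700 kJ.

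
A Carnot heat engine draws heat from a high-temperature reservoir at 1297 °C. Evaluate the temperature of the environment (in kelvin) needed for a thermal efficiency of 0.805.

T_H = 1297 °C → 1297 + 273.15 = 1570.15 K.
From η = 1 − T_C/T_H, T_C = T_H·(1 − η) = 1570.15 × (1 − 0.805) = 306.2 K.

T_C ≈ 306.2 K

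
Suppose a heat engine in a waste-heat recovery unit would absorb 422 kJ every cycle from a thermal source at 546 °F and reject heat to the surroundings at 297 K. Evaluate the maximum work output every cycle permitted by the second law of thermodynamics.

T_H = 546 °F → (546 − 32) × 5/9 = 285.56 °C = 558.71 K.
No engine can exceed the Carnot limit: η_max = 1 − T_C/T_H = 1 − 297.00/558.71 = 0.4684.
W_max = η_max · Q_H = 0.4684 × 422 = 198 kJ.

W_max ≈ 198 kJ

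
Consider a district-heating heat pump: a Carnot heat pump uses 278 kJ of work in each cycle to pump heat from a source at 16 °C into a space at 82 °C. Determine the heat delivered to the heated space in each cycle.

Q_H ≈ 1500 kJ

T_H = 82 °C → 82 + 273.15 = 355.15 K.
T_C = 16 °C → 16 + 273.15 = 289.15 K.
The Carnot heat-pump COP is COP_HP = T_H/(T_H − T_C) = 355.15/66.00 = 5.3811.
Q_H = COP_HP · W = 5.3811 × 278 = 1500 kJ.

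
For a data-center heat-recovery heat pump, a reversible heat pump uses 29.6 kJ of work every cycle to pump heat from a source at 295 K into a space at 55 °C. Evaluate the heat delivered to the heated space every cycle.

T_H = 55 °C → 55 + 273.15 = 328.15 K.
Reversible heating COP: COP_HP = T_H/(T_H − T_C) = 328.15/33.15 = 9.8989.
Q_H = COP_HP · W = 9.8989 × 29.6 = 293 kJ.

Q_H ≈ 293 kJ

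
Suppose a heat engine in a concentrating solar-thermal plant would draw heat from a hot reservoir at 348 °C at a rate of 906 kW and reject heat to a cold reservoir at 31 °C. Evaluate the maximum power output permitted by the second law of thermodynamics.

Ẇ_max ≈ 462 kW

T_H = 348 °C → 348 + 273.15 = 621.15 K.
T_C = 31 °C → 31 + 273.15 = 304.15 K.
By the Carnot theorem, η_max = 1 − T_C/T_H = 1 − 304.15/621.15 = 0.5103.
W_max = η_max · Q_H = 0.5103 × 906 = 462 kW.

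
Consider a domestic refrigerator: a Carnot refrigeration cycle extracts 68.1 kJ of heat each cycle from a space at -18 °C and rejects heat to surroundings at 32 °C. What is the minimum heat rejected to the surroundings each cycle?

Q_H ≈ 81.45 kJ

T_H = 32 °C → 32 + 273.15 = 305.15 K.
T_C = -18 °C → -18 + 273.15 = 255.15 K.
For a reversible cycle Q_H/Q_C = T_H/T_C, so Q_H = Q_C·T_H/T_C = 68.1 × 305.15/255.15 = 81.45 kJ.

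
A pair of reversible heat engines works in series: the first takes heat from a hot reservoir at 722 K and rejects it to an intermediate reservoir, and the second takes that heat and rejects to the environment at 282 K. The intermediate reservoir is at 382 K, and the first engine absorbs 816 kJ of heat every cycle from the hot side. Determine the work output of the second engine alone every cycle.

Heat entering the second stage: Q_m = Q_H·(T_m/T_H) = 816 × 382.00/722.00 = 431.7 kJ.
Second-stage efficiency η₂ = 1 − T_C/T_m = 1 − 282.00/382.00 = 0.2618, so W₂ = η₂·Q_m = 113.0 kJ.

W₂ ≈ 113.0 kJ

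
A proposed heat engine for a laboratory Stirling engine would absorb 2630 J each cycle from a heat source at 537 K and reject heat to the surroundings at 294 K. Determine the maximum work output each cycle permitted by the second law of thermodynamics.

The second-law ceiling is the Carnot efficiency, η_max = 1 − T_C/T_H = 1 − 294.00/537.00 = 0.4525.
W_max = η_max · Q_H = 0.4525 × 2630 = 1190 J.

W_max ≈ 1190 J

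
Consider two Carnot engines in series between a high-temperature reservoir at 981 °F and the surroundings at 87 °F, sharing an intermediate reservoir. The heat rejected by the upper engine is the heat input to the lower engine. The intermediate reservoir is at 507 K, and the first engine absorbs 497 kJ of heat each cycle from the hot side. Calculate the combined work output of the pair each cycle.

T_H = 981 °F → (981 − 32) × 5/9 = 527.22 °C = 800.37 K.
T_C = 87 °F → (87 − 32) × 5/9 = 30.56 °C = 303.71 K.
Two reversible stages in series are equivalent to a single Carnot engine between T_H and T_C, so η_total = 1 − T_C/T_H = 1 − 303.71/800.37 = 0.6205.
W_total = η_total · Q_H = 0.6205 × 497 = 308.4 kJ.

W_total ≈ 308.4 kJ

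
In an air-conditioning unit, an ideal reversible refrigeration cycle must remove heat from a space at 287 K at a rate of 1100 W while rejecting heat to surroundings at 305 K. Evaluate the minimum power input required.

COP_R = T_C/(T_H − T_C) = 287.00/18.00 = 15.9444.
W = Q_C/COP_R = 1100/15.9444 = 69.0 W.

Ẇ_in ≈ 69.0 W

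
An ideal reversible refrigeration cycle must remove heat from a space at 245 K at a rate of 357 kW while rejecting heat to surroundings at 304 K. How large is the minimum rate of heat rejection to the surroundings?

For a reversible cycle Q_H/Q_C = T_H/T_C, so Q_H = Q_C·T_H/T_C = 357 × 304.00/245.00 = 443 kW.

Q̇_H ≈ 443 kW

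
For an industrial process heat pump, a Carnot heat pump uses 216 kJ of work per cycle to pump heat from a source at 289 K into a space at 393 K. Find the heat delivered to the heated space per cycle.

Q_H ≈ 816 kJ

For a reversible heat pump, COP_HP = T_H/(T_H − T_C) = 393.00/104.00 = 3.7788.
Q_H = COP_HP · W = 3.7788 × 216 = 816 kJ.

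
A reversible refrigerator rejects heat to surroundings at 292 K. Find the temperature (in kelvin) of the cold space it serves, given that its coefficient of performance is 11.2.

COP_R = T_C/(T_H − T_C) ⇒ T_C = T_H·COP_R/(1 + COP_R) = 292.00 × 11.2/(1 + 11.2) = 268 K.

T_C ≈ 268 K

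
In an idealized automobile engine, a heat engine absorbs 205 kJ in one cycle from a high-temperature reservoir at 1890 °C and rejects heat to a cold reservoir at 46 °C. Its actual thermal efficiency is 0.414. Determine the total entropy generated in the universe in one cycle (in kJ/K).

T_H = 1890 °C → 1890 + 273.15 = 2163.15 K.
T_C = 46 °C → 46 + 273.15 = 319.15 K.
W = η·Q_H = 0.414 × 205 = 84.87 kJ, so Q_C = Q_H − W = 120.1 kJ.
Reservoir entropy changes: ΔS_H = −Q_H/T_H = −205/2163.15 = -0.09477 kJ/K and ΔS_C = +Q_C/T_C = 120.1/319.15 = 0.3764 kJ/K.
ΔS_univ = −Q_H/T_H + Q_C/T_C = 0.282 kJ/K (> 0, since η = 0.414 < η_Carnot = 0.852).

ΔS_univ ≈ 0.282 kJ/K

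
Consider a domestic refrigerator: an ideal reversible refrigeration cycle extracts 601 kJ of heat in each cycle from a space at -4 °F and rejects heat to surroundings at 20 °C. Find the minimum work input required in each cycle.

W_in ≈ 94.96 kJ

T_H = 20 °C → 20 + 273.15 = 293.15 K.
T_C = -4 °F → (-4 − 32) × 5/9 = -20.00 °C = 253.15 K.
COP_R = T_C/(T_H − T_C) = 253.15/40.00 = 6.3287.
W = Q_C/COP_R = 601/6.3287 = 94.96 kJ.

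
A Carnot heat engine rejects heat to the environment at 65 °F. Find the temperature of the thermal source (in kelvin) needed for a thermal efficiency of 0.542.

T_C = 65 °F → (65 − 32) × 5/9 = 18.33 °C = 291.48 K.
From η = 1 − T_C/T_H, solving for T_H gives T_H = T_C/(1 − η) = 291.48/(1 − 0.542) = 636 K.

T_H ≈ 636 K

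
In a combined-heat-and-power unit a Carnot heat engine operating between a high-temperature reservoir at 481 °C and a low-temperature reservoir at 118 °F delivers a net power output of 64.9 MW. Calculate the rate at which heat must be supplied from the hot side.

T_H = 481 °C → 481 + 273.15 = 754.15 K.
T_C = 118 °F → (118 − 32) × 5/9 = 47.78 °C = 320.93 K.
The Carnot efficiency is η = 1 − T_C/T_H = 1 − 320.93/754.15 = 0.5745.
Q_H = W/η = 64.9/0.5745 = 113 MW.

Q̇_H ≈ 113 MW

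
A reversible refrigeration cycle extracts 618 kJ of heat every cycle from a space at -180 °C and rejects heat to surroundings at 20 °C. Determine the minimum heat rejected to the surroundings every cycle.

Q_H ≈ 1940 kJ

T_H = 20 °C → 20 + 273.15 = 293.15 K.
T_C = -180 °C → -180 + 273.15 = 93.15 K.
For a reversible cycle Q_H/Q_C = T_H/T_C, so Q_H = Q_C·T_H/T_C = 618 × 293.15/93.15 = 1940 kJ.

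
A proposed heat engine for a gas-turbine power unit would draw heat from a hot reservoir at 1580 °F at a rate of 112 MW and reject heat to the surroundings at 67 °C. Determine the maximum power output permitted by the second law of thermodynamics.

Ẇ_max ≈ 78.4 MW

T_H = 1580 °F → (1580 − 32) × 5/9 = 860.00 °C = 1133.15 K.
T_C = 67 °C → 67 + 273.15 = 340.15 K.
The second-law ceiling is the Carnot efficiency, η_max = 1 − T_C/T_H = 1 − 340.15/1133.15 = 0.6998.
W_max = η_max · Q_H = 0.6998 × 112 = 78.4 MW.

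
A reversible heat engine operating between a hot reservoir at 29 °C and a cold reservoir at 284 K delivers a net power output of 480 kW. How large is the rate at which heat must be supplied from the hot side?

Q̇_H ≈ 7990 kW

T_H = 29 °C → 29 + 273.15 = 302.15 K.
The Carnot efficiency is η = 1 − T_C/T_H = 1 − 284.00/302.15 = 0.0601.
Q_H = W/η = 480/0.0601 = 7990 kW.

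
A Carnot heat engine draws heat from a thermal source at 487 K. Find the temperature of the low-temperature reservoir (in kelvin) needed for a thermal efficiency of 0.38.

T_C ≈ 302 K

From η = 1 − T_C/T_H, T_C = T_H·(1 − η) = 487.00 × (1 − 0.38) = 302 K.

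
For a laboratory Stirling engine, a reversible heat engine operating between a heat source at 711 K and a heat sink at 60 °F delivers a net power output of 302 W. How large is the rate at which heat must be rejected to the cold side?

Q̇_C ≈ 206 W

T_C = 60 °F → (60 − 32) × 5/9 = 15.56 °C = 288.71 K.
η_rev = 1 − T_C/T_H = 1 − 288.71/711.00 = 0.5939.
Since Q_C/Q_H = T_C/T_H and Q_H = W/η, Q_C = W·T_C/(T_H − T_C) = 302 × 288.71/422.29 = 206 W.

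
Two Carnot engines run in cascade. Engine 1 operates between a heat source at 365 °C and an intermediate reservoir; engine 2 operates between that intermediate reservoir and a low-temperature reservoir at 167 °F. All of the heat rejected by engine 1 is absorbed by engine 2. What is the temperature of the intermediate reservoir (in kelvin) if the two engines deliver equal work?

T_H = 365 °C → 365 + 273.15 = 638.15 K.
T_C = 167 °F → (167 − 32) × 5/9 = 75.00 °C = 348.15 K.
For reversible stages Q_m = Q_H·(T_m/T_H). Setting W₁ = Q_H(1 − T_m/T_H) equal to W₂ = Q_m(1 − T_C/T_m) = Q_H·(T_m − T_C)/T_H gives T_H − T_m = T_m − T_C, so T_m = (T_H + T_C)/2 = (638.15 + 348.15)/2 = 493 K.

T_m ≈ 493 K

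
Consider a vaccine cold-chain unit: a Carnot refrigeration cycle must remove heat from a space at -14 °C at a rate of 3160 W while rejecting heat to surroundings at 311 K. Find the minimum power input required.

T_C = -14 °C → -14 + 273.15 = 259.15 K.
The reversible coefficient of performance is COP_R = T_C/(T_H − T_C) = 259.15/51.85 = 4.9981.
W = Q_C/COP_R = 3160/4.9981 = 632.2 W.

Ẇ_in ≈ 632.2 W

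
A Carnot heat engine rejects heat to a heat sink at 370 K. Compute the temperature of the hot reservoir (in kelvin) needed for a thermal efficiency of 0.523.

T_H ≈ 776 K

From η = 1 − T_C/T_H, solving for T_H gives T_H = T_C/(1 − η) = 370.00/(1 − 0.523) = 776 K.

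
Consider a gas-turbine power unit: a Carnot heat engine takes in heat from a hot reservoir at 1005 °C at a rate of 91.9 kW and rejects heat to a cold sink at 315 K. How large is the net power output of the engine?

Ẇ ≈ 69.3 kW

T_H = 1005 °C → 1005 + 273.15 = 1278.15 K.
The Carnot efficiency is η = 1 − T_C/T_H = 1 − 315.00/1278.15 = 0.7536.
W = η·Q_H = 0.7536 × 91.9 = 69.3 kW.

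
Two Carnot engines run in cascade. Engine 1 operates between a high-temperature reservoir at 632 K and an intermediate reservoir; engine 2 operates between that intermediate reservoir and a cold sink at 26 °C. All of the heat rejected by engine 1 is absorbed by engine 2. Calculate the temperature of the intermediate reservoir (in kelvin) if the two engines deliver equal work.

T_m ≈ 465.6 K

T_C = 26 °C → 26 + 273.15 = 299.15 K.
For reversible stages Q_m = Q_H·(T_m/T_H). Setting W₁ = Q_H(1 − T_m/T_H) equal to W₂ = Q_m(1 − T_C/T_m) = Q_H·(T_m − T_C)/T_H gives T_H − T_m = T_m − T_C, so T_m = (T_H + T_C)/2 = (632.00 + 299.15)/2 = 465.6 K.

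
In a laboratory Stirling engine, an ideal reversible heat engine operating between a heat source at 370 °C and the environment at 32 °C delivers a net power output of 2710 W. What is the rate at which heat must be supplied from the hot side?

Q̇_H ≈ 5157 W

T_H = 370 °C → 370 + 273.15 = 643.15 K.
T_C = 32 °C → 32 + 273.15 = 305.15 K.
The Carnot efficiency is η = 1 − T_C/T_H = 1 − 305.15/643.15 = 0.5255.
Q_H = W/η = 2710/0.5255 = 5157 W.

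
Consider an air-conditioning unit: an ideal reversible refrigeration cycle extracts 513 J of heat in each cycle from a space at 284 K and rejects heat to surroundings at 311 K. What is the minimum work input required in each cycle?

Carnot COP: COP_R = T_C/(T_H − T_C) = 284.00/27.00 = 10.5185.
W = Q_C/COP_R = 513/10.5185 = 48.8 J.

W_in ≈ 48.8 J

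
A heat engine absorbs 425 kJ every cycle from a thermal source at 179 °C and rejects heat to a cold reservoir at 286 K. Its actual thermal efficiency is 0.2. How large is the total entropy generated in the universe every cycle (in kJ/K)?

T_H = 179 °C → 179 + 273.15 = 452.15 K.
W = η·Q_H = 0.2 × 425 = 85.00 kJ, so Q_C = Q_H − W = 340.0 kJ.
The hot reservoir loses entropy Q_H/T_H = 425/452.15 = 0.9400 kJ/K; the cold reservoir gains Q_C/T_C = 340.0/286.00 = 1.189 kJ/K.
ΔS_univ = −Q_H/T_H + Q_C/T_C = 0.2489 kJ/K (> 0, since η = 0.2 < η_Carnot = 0.367).

ΔS_univ ≈ 0.2489 kJ/K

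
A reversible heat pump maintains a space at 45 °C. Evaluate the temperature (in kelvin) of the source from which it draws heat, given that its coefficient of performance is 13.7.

T_H = 45 °C → 45 + 273.15 = 318.15 K.
COP_HP = T_H/(T_H − T_C) ⇒ T_C = T_H·(COP_HP − 1)/COP_HP = 318.15 × (13.7 − 1)/13.7 = 295 K.

T_C ≈ 295 K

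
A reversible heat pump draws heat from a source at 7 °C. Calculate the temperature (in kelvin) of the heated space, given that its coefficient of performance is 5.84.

T_H ≈ 338 K

T_C = 7 °C → 7 + 273.15 = 280.15 K.
COP_HP = T_H/(T_H − T_C) ⇒ T_H = T_C·COP_HP/(COP_HP − 1) = 280.15 × 5.84/(5.84 − 1) = 338 K.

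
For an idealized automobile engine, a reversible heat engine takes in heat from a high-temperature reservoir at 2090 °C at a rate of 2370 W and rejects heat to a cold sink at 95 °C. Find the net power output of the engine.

Ẇ ≈ 2001 W

T_H = 2090 °C → 2090 + 273.15 = 2363.15 K.
T_C = 95 °C → 95 + 273.15 = 368.15 K.
Carnot efficiency: η = 1 − T_C/T_H = 1 − 368.15/2363.15 = 0.8442.
W = η·Q_H = 0.8442 × 2370 = 2001 W.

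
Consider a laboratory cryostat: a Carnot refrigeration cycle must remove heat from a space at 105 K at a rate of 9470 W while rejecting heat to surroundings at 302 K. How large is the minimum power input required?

The reversible coefficient of performance is COP_R = T_C/(T_H − T_C) = 105.00/197.00 = 0.5330.
W = Q_C/COP_R = 9470/0.5330 = 17800 W.

Ẇ_in ≈ 17800 W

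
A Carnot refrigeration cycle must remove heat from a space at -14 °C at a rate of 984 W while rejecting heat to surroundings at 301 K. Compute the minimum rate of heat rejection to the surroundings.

T_C = -14 °C → -14 + 273.15 = 259.15 K.
For a reversible cycle Q_H/Q_C = T_H/T_C, so Q_H = Q_C·T_H/T_C = 984 × 301.00/259.15 = 1140 W.

Q̇_H ≈ 1140 W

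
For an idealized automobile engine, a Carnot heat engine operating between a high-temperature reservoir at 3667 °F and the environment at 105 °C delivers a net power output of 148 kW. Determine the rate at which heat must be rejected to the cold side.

T_H = 3667 °F → (3667 − 32) × 5/9 = 2019.44 °C = 2292.59 K.
T_C = 105 °C → 105 + 273.15 = 378.15 K.
For a reversible engine, η = 1 − T_C/T_H = 1 − 378.15/2292.59 = 0.8351.
Since Q_C/Q_H = T_C/T_H and Q_H = W/η, Q_C = W·T_C/(T_H − T_C) = 148 × 378.15/1914.44 = 29.2 kW.

Q̇_C ≈ 29.2 kW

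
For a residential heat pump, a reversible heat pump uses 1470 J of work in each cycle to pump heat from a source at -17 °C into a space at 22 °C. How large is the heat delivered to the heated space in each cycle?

Q_H ≈ 11120 J

T_H = 22 °C → 22 + 273.15 = 295.15 K.
T_C = -17 °C → -17 + 273.15 = 256.15 K.
The Carnot heat-pump COP is COP_HP = T_H/(T_H − T_C) = 295.15/39.00 = 7.5679.
Q_H = COP_HP · W = 7.5679 × 1470 = 11120 J.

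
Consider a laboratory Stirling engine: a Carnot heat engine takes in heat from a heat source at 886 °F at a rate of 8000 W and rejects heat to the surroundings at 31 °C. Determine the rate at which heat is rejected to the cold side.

T_H = 886 °F → (886 − 32) × 5/9 = 474.44 °C = 747.59 K.
T_C = 31 °C → 31 + 273.15 = 304.15 K.
η_rev = 1 − T_C/T_H = 1 − 304.15/747.59 = 0.5932.
For a reversible cycle Q_C/Q_H = T_C/T_H, so Q_C = 8000 × 304.15/747.59 = 3255 W.

Q̇_C ≈ 3255 W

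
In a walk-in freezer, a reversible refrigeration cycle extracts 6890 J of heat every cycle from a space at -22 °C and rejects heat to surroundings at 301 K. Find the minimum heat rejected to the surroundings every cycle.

Q_H ≈ 8260 J

T_C = -22 °C → -22 + 273.15 = 251.15 K.
For a reversible cycle Q_H/Q_C = T_H/T_C, so Q_H = Q_C·T_H/T_C = 6890 × 301.00/251.15 = 8260 J.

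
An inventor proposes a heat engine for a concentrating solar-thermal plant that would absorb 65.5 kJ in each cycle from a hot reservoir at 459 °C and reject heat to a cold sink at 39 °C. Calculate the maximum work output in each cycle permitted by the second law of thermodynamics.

W_max ≈ 37.6 kJ

T_H = 459 °C → 459 + 273.15 = 732.15 K.
T_C = 39 °C → 39 + 273.15 = 312.15 K.
By the Carnot theorem, η_max = 1 − T_C/T_H = 1 − 312.15/732.15 = 0.5737.
W_max = η_max · Q_H = 0.5737 × 65.5 = 37.6 kJ.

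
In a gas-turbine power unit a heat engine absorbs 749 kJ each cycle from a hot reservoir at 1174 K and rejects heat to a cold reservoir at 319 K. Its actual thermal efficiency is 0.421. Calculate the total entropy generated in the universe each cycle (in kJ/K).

W = η·Q_H = 0.421 × 749 = 315.3 kJ, so Q_C = Q_H − W = 433.7 kJ.
Entropy balance on the reservoirs: −Q_H/T_H = -0.6380 kJ/K, +Q_C/T_C = 1.359 kJ/K.
ΔS_univ = −Q_H/T_H + Q_C/T_C = 0.7215 kJ/K (> 0, since η = 0.421 < η_Carnot = 0.728).

ΔS_univ ≈ 0.7215 kJ/K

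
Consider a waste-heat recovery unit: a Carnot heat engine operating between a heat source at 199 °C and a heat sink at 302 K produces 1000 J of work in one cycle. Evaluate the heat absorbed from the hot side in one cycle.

Q_H ≈ 2775 J

T_H = 199 °C → 199 + 273.15 = 472.15 K.
For a reversible engine, η = 1 − T_C/T_H = 1 − 302.00/472.15 = 0.3604.
Q_H = W/η = 1000/0.3604 = 2775 J.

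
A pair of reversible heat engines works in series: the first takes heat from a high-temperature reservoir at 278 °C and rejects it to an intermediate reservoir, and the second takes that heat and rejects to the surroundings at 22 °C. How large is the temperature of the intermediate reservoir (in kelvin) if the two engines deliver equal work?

T_H = 278 °C → 278 + 273.15 = 551.15 K.
T_C = 22 °C → 22 + 273.15 = 295.15 K.
For reversible stages Q_m = Q_H·(T_m/T_H). Setting W₁ = Q_H(1 − T_m/T_H) equal to W₂ = Q_m(1 − T_C/T_m) = Q_H·(T_m − T_C)/T_H gives T_H − T_m = T_m − T_C, so T_m = (T_H + T_C)/2 = (551.15 + 295.15)/2 = 423 K.

T_m ≈ 423 K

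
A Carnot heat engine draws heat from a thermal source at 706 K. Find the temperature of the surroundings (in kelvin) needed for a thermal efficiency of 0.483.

From η = 1 − T_C/T_H, T_C = T_H·(1 − η) = 706.00 × (1 − 0.483) = 365 K.

T_C ≈ 365 K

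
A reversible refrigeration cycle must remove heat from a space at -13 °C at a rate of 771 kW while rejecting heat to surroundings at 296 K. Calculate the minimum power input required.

T_C = -13 °C → -13 + 273.15 = 260.15 K.
For a reversible refrigerator, COP_R = T_C/(T_H − T_C) = 260.15/35.85 = 7.2566.
W = Q_C/COP_R = 771/7.2566 = 106 kW.

Ẇ_in ≈ 106 kW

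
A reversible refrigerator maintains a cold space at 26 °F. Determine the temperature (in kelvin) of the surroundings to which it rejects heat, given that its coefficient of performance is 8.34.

T_H ≈ 302 K

T_C = 26 °F → (26 − 32) × 5/9 = -3.33 °C = 269.82 K.
COP_R = T_C/(T_H − T_C) ⇒ T_H = T_C·(1 + 1/COP_R) = 269.82 × (1 + 1/8.34) = 302 K.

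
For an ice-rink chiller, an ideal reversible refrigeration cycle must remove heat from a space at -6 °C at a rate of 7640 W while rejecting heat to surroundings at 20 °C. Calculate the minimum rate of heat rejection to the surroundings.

Q̇_H ≈ 8380 W

T_H = 20 °C → 20 + 273.15 = 293.15 K.
T_C = -6 °C → -6 + 273.15 = 267.15 K.
For a reversible cycle Q_H/Q_C = T_H/T_C, so Q_H = Q_C·T_H/T_C = 7640 × 293.15/267.15 = 8380 W.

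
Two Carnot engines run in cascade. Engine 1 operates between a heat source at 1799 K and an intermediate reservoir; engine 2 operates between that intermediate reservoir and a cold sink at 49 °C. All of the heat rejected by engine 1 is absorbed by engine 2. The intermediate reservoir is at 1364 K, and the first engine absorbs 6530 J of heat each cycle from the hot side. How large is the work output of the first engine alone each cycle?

W₁ ≈ 1580 J

T_C = 49 °C → 49 + 273.15 = 322.15 K.
First-stage efficiency η₁ = 1 − T_m/T_H = 1 − 1364.00/1799.00 = 0.2418.
W₁ = η₁·Q_H = 0.2418 × 6530 = 1580 J.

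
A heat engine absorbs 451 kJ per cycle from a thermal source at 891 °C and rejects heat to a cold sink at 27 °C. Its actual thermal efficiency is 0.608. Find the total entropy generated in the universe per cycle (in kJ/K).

T_H = 891 °C → 891 + 273.15 = 1164.15 K.
T_C = 27 °C → 27 + 273.15 = 300.15 K.
W = η·Q_H = 0.608 × 451 = 274.2 kJ, so Q_C = Q_H − W = 176.8 kJ.
Entropy balance on the reservoirs: −Q_H/T_H = -0.3874 kJ/K, +Q_C/T_C = 0.5890 kJ/K.
ΔS_univ = −Q_H/T_H + Q_C/T_C = 0.202 kJ/K (> 0, since η = 0.608 < η_Carnot = 0.742).

ΔS_univ ≈ 0.202 kJ/K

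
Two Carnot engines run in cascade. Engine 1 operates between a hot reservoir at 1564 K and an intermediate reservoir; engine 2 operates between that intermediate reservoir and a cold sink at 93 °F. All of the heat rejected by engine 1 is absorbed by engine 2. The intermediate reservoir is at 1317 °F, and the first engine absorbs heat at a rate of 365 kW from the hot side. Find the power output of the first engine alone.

T_C = 93 °F → (93 − 32) × 5/9 = 33.89 °C = 307.04 K.
T_m = 1317 °F → (1317 − 32) × 5/9 = 713.89 °C = 987.04 K.
First-stage efficiency η₁ = 1 − T_m/T_H = 1 − 987.04/1564.00 = 0.3689.
W₁ = η₁·Q_H = 0.3689 × 365 = 134.6 kW.

Ẇ₁ ≈ 134.6 kW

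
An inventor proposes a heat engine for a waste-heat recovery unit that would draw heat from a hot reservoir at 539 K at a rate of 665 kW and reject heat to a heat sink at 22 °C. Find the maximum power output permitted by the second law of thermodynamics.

T_C = 22 °C → 22 + 273.15 = 295.15 K.
By the Carnot theorem, η_max = 1 − T_C/T_H = 1 − 295.15/539.00 = 0.4524.
W_max = η_max · Q_H = 0.4524 × 665 = 301 kW.

Ẇ_max ≈ 301 kW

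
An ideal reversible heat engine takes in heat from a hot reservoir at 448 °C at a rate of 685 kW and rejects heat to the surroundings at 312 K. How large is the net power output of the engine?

T_H = 448 °C → 448 + 273.15 = 721.15 K.
η_rev = 1 − T_C/T_H = 1 − 312.00/721.15 = 0.5674.
W = η·Q_H = 0.5674 × 685 = 389 kW.

Ẇ ≈ 389 kW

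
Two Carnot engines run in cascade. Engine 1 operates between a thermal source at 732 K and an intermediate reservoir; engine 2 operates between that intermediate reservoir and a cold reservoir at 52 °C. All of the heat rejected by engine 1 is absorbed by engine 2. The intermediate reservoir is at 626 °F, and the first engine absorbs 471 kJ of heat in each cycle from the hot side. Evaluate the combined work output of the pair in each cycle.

W_total ≈ 261.8 kJ

T_C = 52 °C → 52 + 273.15 = 325.15 K.
Two reversible stages in series are equivalent to a single Carnot engine between T_H and T_C, so η_total = 1 − T_C/T_H = 1 − 325.15/732.00 = 0.5558.
W_total = η_total · Q_H = 0.5558 × 471 = 261.8 kJ.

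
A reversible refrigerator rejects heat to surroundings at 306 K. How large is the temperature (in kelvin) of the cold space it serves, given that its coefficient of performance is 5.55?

T_C ≈ 259 K

COP_R = T_C/(T_H − T_C) ⇒ T_C = T_H·COP_R/(1 + COP_R) = 306.00 × 5.55/(1 + 5.55) = 259 K.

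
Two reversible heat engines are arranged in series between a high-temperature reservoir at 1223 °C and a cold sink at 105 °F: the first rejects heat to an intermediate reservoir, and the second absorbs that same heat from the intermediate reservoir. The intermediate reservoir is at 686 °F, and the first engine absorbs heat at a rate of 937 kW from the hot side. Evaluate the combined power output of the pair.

T_H = 1223 °C → 1223 + 273.15 = 1496.15 K.
T_C = 105 °F → (105 − 32) × 5/9 = 40.56 °C = 313.71 K.
Two reversible stages in series are equivalent to a single Carnot engine between T_H and T_C, so η_total = 1 − T_C/T_H = 1 − 313.71/1496.15 = 0.7903.
W_total = η_total · Q_H = 0.7903 × 937 = 741 kW.

Ẇ_total ≈ 741 kW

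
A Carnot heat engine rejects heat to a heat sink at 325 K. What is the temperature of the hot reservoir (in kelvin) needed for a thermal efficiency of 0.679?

From η = 1 − T_C/T_H, solving for T_H gives T_H = T_C/(1 − η) = 325.00/(1 − 0.679) = 1010 K.

T_H ≈ 1010 K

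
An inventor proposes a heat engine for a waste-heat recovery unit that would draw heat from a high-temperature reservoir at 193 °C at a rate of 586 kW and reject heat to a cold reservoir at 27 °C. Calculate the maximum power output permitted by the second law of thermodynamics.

T_H = 193 °C → 193 + 273.15 = 466.15 K.
T_C = 27 °C → 27 + 273.15 = 300.15 K.
The upper bound on efficiency is η_max = 1 − T_C/T_H = 1 − 300.15/466.15 = 0.3561.
W_max = η_max · Q_H = 0.3561 × 586 = 209 kW.

Ẇ_max ≈ 209 kW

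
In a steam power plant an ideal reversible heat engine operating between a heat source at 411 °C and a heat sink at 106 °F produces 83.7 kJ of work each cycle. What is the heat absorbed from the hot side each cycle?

Q_H ≈ 154.8 kJ

T_H = 411 °C → 411 + 273.15 = 684.15 K.
T_C = 106 °F → (106 − 32) × 5/9 = 41.11 °C = 314.26 K.
Since the cycle is reversible, η = 1 − T_C/T_H = 1 − 314.26/684.15 = 0.5407.
Q_H = W/η = 83.7/0.5407 = 154.8 kJ.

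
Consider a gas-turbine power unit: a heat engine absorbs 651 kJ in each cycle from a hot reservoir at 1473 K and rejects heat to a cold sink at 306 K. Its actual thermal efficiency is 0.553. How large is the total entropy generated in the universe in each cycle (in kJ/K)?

W = η·Q_H = 0.553 × 651 = 360.0 kJ, so Q_C = Q_H − W = 291.0 kJ.
The hot reservoir loses entropy Q_H/T_H = 651/1473.00 = 0.4420 kJ/K; the cold reservoir gains Q_C/T_C = 291.0/306.00 = 0.9510 kJ/K.
ΔS_univ = −Q_H/T_H + Q_C/T_C = 0.509 kJ/K (> 0, since η = 0.553 < η_Carnot = 0.792).

ΔS_univ ≈ 0.509 kJ/K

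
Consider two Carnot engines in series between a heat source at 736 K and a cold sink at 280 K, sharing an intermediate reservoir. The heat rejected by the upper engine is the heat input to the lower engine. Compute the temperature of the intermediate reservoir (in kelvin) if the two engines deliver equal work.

T_m ≈ 508.0 K

For reversible stages Q_m = Q_H·(T_m/T_H). Setting W₁ = Q_H(1 − T_m/T_H) equal to W₂ = Q_m(1 − T_C/T_m) = Q_H·(T_m − T_C)/T_H gives T_H − T_m = T_m − T_C, so T_m = (T_H + T_C)/2 = (736.00 + 280.00)/2 = 508.0 K.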